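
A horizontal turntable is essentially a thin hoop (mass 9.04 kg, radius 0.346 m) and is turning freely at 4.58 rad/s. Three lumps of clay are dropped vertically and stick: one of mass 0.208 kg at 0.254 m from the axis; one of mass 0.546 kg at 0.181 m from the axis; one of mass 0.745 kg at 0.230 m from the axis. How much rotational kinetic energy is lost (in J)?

No external torque acts about the axis; L_before = L_after.
I_p = (9.04)(0.346)² = 1.082 kg·m².
Added inertia Σmr² = (0.208)(0.254)² + (0.546)(0.181)² + (0.745)(0.230)² = 0.07072 kg·m²; I_f = 1.082 + 0.07072 = 1.153 kg·m².
ω_f = I_p ω_i / I_f = (1.082)(4.58) / 1.153 = 4.299 rad/s.
KE_i = ½(1.082)(4.580 rad/s)² = 11.35 J; KE_f = ½(1.153)(4.299)² = 10.65 J.

energy lost ≈ 0.696 J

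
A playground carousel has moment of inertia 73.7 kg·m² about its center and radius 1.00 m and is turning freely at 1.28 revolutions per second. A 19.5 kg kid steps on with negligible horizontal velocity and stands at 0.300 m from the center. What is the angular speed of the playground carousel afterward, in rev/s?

ω_f ≈ 1.25 rev/s

No external torque acts about the center; L_before = L_after.
Added inertia Σmr² = (19.5)(0.300)² = 1.755 kg·m²; I_f = 73.70 + 1.755 = 75.45 kg·m².
ω_f = I_p ω_i / I_f = (73.70)(1.28) / 75.45 = 1.250 rev/s.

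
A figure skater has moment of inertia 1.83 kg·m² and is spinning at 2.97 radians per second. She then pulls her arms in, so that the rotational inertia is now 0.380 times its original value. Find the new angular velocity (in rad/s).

ω₂ ≈ 7.82 rad/s

No external torque acts about the spin axis, so angular momentum is conserved.
I₂ = 0.380 × 1.83 = 0.6954 kg·m².
ω₂ = I₁ω₁ / I₂ = (1.830)(2.97 rad/s) / (0.6954) = 7.816 rad/s.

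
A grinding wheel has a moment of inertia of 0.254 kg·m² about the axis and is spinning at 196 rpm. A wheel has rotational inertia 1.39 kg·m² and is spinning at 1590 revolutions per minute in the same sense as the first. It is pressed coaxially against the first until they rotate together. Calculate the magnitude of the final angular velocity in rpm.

No external torque acts about the common axis, so total angular momentum is conserved.
Taking A's sense as positive: L = (0.2540)(196) + (1.390)(1590) = 2260 kg·m²·rpm.
Combined I = 0.2540 + 1.390 = 1.644 kg·m².
ω_f = L / I = 2260 / 1.644 = 1375 rpm.

|ω_f| ≈ 1370 rpm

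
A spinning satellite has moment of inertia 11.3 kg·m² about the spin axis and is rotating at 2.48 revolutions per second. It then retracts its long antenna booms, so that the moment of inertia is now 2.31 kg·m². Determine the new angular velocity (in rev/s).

With no external torque about the axis, L is conserved: I₁ω₁ = I₂ω₂.
ω₂ = I₁ω₁ / I₂ = (11.30)(2.48 rev/s) / (2.310) = 12.13 rev/s.

ω₂ ≈ 12.1 rev/s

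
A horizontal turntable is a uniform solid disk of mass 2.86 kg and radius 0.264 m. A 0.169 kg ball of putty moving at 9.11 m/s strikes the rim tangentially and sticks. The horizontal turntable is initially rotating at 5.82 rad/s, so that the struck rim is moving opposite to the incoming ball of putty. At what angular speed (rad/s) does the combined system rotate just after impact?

|ω_f| ≈ 1.56 rad/s

The axle reaction passes through the axle and exerts no torque about it; angular momentum about the axle is conserved through the impact.
I_p = ½(2.86)(0.264)² = 0.09967 kg·m². Taking the sense of the ball of putty's angular momentum as positive, L_{ball} = m v R = (0.169)(9.11)(0.264) = 0.4065 kg·m²/s.
L_i = −I_p ω_p + m v R = −(0.09967)(5.82) + 0.4065 = -0.1736 kg·m²/s.
After sticking, I_f = I_p + m R² = 0.09967 + (0.169)(0.264)² = 0.1114 kg·m².
ω_f = L_i / I_f = -0.1736 / 0.1114 = -1.558 rad/s.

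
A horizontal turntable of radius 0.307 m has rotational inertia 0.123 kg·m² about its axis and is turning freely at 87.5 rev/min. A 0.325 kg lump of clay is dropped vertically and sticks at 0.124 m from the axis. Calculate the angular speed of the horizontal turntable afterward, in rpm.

ω_f ≈ 84.1 rpm

The added mass arrives with no angular momentum about the axis, and any external torque about the axis is negligible, so the system's angular momentum is conserved.
Added inertia Σmr² = (0.325)(0.124)² = 0.004997 kg·m²; I_f = 0.1230 + 0.004997 = 0.1280 kg·m².
ω_f = I_p ω_i / I_f = (0.1230)(87.5) / 0.1280 = 84.08 rpm.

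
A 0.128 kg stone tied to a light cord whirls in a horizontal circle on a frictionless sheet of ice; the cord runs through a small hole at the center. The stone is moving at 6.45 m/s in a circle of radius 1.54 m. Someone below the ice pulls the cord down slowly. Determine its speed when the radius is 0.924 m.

The only horizontal force on the mass is along the cord (radial), so it exerts no torque about the hole and angular momentum m v r is conserved.
v₂ = v₁ r₁ / r₂ = (6.45)(1.54) / (0.924) = 10.75 m/s.

v₂ ≈ 10.8 m/s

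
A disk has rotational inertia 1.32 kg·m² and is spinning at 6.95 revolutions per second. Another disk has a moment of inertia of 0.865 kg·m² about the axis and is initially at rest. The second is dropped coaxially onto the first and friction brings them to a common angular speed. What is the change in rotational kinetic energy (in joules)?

ΔKE ≈ -498 J

The coupling torques are internal; angular momentum about the shared axis is conserved.
Taking A's sense as positive: L = (1.320)(6.95) = 9.174 kg·m²·rev/s.
Combined I = 1.320 + 0.8650 = 2.185 kg·m².
ω_f = L / I = 9.174 / 2.185 = 4.199 rev/s.
KE_i = ½ΣIω² = 1259 J; KE_f = ½(2.185)(26.38)² = 760.3 J.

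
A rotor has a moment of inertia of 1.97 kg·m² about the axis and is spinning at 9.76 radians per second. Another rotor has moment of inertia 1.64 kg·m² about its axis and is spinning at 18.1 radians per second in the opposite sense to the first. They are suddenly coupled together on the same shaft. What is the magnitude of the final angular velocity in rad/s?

|ω_f| ≈ 2.90 rad/s

The coupling torques are internal; angular momentum about the shared axis is conserved.
Taking A's sense as positive: L = (1.970)(9.76) − (1.640)(18.1) = -10.46 kg·m²·rad/s.
Combined I = 1.970 + 1.640 = 3.610 kg·m².
ω_f = L / I = -10.46 / 3.610 = -2.897 rad/s.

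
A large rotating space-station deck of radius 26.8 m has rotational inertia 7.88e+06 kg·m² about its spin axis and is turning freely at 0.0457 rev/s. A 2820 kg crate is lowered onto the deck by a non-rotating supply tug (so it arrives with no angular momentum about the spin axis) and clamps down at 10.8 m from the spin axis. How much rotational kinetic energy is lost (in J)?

No external torque acts about the spin axis; L_before = L_after.
Added inertia Σmr² = (2820)(10.8)² = 3.289e+05 kg·m²; I_f = 7.880e+06 + 3.289e+05 = 8.209e+06 kg·m².
ω_f = I_p ω_i / I_f = (7.880e+06)(0.0457) / 8.209e+06 = 0.04387 rev/s.
KE_i = ½(7.880e+06)(0.2871 rad/s)² = 3.249e+05 J; KE_f = ½(8.209e+06)(0.2756)² = 3.118e+05 J.

energy lost ≈ 13000 J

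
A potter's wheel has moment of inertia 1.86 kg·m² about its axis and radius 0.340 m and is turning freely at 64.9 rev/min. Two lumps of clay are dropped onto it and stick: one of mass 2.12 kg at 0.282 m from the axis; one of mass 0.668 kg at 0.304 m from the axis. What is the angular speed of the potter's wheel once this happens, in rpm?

ω_f ≈ 57.7 rpm

No external torque acts about the axis; L_before = L_after.
Added inertia Σmr² = (2.12)(0.282)² + (0.668)(0.304)² = 0.2303 kg·m²; I_f = 1.860 + 0.2303 = 2.090 kg·m².
ω_f = I_p ω_i / I_f = (1.860)(64.9) / 2.090 = 57.75 rpm.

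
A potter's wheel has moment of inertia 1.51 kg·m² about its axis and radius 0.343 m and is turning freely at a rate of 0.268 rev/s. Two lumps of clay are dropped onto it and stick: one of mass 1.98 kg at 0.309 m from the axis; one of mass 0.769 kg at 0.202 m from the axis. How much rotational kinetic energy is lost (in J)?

The added mass arrives with no angular momentum about the axis, and any external torque about the axis is negligible, so the system's angular momentum is conserved.
Added inertia Σmr² = (1.98)(0.309)² + (0.769)(0.202)² = 0.2204 kg·m²; I_f = 1.510 + 0.2204 = 1.730 kg·m².
ω_f = I_p ω_i / I_f = (1.510)(0.268) / 1.730 = 0.2339 rev/s.
KE_i = ½(1.510)(1.684 rad/s)² = 2.141 J; KE_f = ½(1.730)(1.469)² = 1.868 J.

energy lost ≈ 0.273 J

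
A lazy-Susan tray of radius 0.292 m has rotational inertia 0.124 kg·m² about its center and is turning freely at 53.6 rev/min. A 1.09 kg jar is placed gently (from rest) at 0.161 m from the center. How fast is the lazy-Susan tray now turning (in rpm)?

The added mass arrives with no angular momentum about the center, and any external torque about the center is negligible, so the system's angular momentum is conserved.
Added inertia Σmr² = (1.09)(0.161)² = 0.02825 kg·m²; I_f = 0.1240 + 0.02825 = 0.1523 kg·m².
ω_f = I_p ω_i / I_f = (0.1240)(53.6) / 0.1523 = 43.65 rpm.

ω_f ≈ 43.7 rpm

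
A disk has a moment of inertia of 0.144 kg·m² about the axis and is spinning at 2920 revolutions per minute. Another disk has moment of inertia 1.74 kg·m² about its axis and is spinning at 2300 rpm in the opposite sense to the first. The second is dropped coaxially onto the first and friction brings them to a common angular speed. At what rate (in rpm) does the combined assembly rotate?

|ω_f| ≈ 1900 rpm

The coupling torques are internal; angular momentum about the shared axis is conserved.
Taking A's sense as positive: L = (0.1440)(2920) − (1.740)(2300) = -3582 kg·m²·rpm.
Combined I = 0.1440 + 1.740 = 1.884 kg·m².
ω_f = L / I = -3582 / 1.884 = -1901 rpm.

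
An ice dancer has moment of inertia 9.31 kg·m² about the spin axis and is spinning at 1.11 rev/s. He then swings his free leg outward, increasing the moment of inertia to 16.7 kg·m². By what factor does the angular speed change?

Angular momentum about the spin axis is conserved since the torque about it is zero.
ω₂/ω₁ = I₁/I₂ = 9.310 / 16.70 = 0.5575.

ω₂/ω₁ ≈ 0.557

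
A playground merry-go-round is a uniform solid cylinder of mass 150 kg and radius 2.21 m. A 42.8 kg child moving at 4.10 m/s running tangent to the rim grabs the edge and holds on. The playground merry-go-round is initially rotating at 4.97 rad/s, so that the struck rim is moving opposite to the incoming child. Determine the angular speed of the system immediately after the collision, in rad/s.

The axle reaction passes through the axle and exerts no torque about it; angular momentum about the axle is conserved through the impact.
I_p = ½(150)(2.21)² = 366.3 kg·m². Taking the sense of the child's angular momentum as positive, L_{child} = m v R = (42.8)(4.10)(2.21) = 387.8 kg·m²/s.
L_i = −I_p ω_p + m v R = −(366.3)(4.97) + 387.8 = -1433 kg·m²/s.
After sticking, I_f = I_p + m R² = 366.3 + (42.8)(2.21)² = 575.3 kg·m².
ω_f = L_i / I_f = -1433 / 575.3 = -2.490 rad/s.

|ω_f| ≈ 2.49 rad/s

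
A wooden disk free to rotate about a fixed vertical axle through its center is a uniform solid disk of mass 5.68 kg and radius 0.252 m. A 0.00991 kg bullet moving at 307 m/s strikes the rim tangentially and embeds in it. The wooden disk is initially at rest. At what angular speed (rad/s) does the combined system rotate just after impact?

|ω_f| ≈ 4.24 rad/s

The axle reaction passes through the axle and exerts no torque about it; angular momentum about the axle is conserved through the impact.
I_p = ½(5.68)(0.252)² = 0.1804 kg·m². Taking the sense of the bullet's angular momentum as positive, L_{bullet} = m v R = (0.00991)(307)(0.252) = 0.7667 kg·m²/s.
L_i = 0 + 0.7667 = 0.7667 kg·m²/s.
After sticking, I_f = I_p + m R² = 0.1804 + (0.00991)(0.252)² = 0.1810 kg·m².
ω_f = L_i / I_f = 0.7667 / 0.1810 = 4.236 rad/s.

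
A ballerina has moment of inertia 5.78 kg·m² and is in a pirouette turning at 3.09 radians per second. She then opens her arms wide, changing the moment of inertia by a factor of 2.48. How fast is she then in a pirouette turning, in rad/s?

ω₂ ≈ 1.25 rad/s

No external torque acts about the spin axis, so angular momentum is conserved.
I₂ = 2.48 × 5.78 = 14.33 kg·m².
ω₂ = I₁ω₁ / I₂ = (5.780)(3.09 rad/s) / (14.33) = 1.246 rad/s.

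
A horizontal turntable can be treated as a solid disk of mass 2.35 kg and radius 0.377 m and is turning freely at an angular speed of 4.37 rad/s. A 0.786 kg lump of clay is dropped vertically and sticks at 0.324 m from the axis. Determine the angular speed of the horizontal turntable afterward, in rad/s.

ω_f ≈ 2.92 rad/s

The added mass arrives with no angular momentum about the axis, and any external torque about the axis is negligible, so the system's angular momentum is conserved.
I_p = ½(2.35)(0.377)² = 0.1670 kg·m².
Added inertia Σmr² = (0.786)(0.324)² = 0.08251 kg·m²; I_f = 0.1670 + 0.08251 = 0.2495 kg·m².
ω_f = I_p ω_i / I_f = (0.1670)(4.37) / 0.2495 = 2.925 rad/s.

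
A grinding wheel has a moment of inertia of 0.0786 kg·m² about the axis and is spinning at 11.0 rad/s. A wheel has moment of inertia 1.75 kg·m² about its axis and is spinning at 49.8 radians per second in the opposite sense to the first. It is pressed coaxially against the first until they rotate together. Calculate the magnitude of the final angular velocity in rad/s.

|ω_f| ≈ 47.2 rad/s

No external torque acts about the common axis, so total angular momentum is conserved.
Taking A's sense as positive: L = (0.07860)(11.0) − (1.750)(49.8) = -86.29 kg·m²·rad/s.
Combined I = 0.07860 + 1.750 = 1.829 kg·m².
ω_f = L / I = -86.29 / 1.829 = -47.19 rad/s.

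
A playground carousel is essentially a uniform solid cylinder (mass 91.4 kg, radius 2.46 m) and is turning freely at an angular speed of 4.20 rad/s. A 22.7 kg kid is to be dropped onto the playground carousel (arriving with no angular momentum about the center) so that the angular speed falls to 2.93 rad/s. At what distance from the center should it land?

No external torque acts about the center; L_before = L_after.
I_p = ½(91.4)(2.46)² = 276.6 kg·m².
I_p ω_i = (I_p + m r²) ω_f ⇒ m r² = I_p(ω_i/ω_f − 1) = 276.6(4.20/2.93 − 1) = 119.9 kg·m².
r = √(119.9/22.7) = 2.298 m.

r ≈ 2.30 m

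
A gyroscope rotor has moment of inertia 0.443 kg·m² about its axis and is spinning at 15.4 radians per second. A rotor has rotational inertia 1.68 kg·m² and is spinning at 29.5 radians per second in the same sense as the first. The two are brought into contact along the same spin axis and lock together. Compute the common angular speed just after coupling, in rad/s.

|ω_f| ≈ 26.6 rad/s

The coupling torques are internal; angular momentum about the shared axis is conserved.
Taking A's sense as positive: L = (0.4430)(15.4) + (1.680)(29.5) = 56.38 kg·m²·rad/s.
Combined I = 0.4430 + 1.680 = 2.123 kg·m².
ω_f = L / I = 56.38 / 2.123 = 26.56 rad/s.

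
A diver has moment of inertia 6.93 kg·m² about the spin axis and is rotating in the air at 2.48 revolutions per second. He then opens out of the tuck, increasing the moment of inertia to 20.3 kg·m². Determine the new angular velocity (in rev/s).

ω₂ ≈ 0.847 rev/s

With no external torque about the axis, L is conserved: I₁ω₁ = I₂ω₂.
ω₂ = I₁ω₁ / I₂ = (6.930)(2.48 rev/s) / (20.30) = 0.8466 rev/s.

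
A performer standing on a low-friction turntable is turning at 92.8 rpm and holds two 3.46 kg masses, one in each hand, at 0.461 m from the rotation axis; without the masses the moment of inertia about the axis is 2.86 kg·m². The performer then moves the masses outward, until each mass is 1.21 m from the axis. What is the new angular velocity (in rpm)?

ω₂ ≈ 30.9 rpm

With no external torque about the axis, L is conserved: I₁ω₁ = I₂ω₂.
I₁ = 2.86 + 2(3.46)(0.461)² = 4.331 kg·m²; I₂ = 2.86 + 2(3.46)(1.21)² = 12.99 kg·m².
ω₂ = I₁ω₁ / I₂ = (4.331)(92.8 rpm) / (12.99) = 30.93 rpm.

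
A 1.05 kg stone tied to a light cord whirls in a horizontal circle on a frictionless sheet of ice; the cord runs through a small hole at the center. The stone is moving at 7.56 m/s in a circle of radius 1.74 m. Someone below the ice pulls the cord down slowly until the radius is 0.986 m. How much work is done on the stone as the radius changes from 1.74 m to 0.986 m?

Central (radial) force ⇒ zero torque about the center ⇒ m v r is constant.
v₂ = v₁ r₁ / r₂ = (7.56)(1.74) / (0.986) = 13.34 m/s.
W = ΔKE = ½m(v₂² − v₁²) = 63.44 J.

W ≈ 63.4 J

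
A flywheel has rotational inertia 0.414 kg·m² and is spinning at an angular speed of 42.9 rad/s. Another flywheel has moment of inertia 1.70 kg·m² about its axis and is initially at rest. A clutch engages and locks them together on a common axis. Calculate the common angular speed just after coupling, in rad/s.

|ω_f| ≈ 8.40 rad/s

The coupling torques are internal; angular momentum about the shared axis is conserved.
Taking A's sense as positive: L = (0.4140)(42.9) = 17.76 kg·m²·rad/s.
Combined I = 0.4140 + 1.700 = 2.114 kg·m².
ω_f = L / I = 17.76 / 2.114 = 8.401 rad/s.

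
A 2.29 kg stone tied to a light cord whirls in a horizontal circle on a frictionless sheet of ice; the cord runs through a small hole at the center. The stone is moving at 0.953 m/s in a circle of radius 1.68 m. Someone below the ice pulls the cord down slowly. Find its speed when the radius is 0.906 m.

v₂ ≈ 1.77 m/s

The only horizontal force on the mass is along the cord (radial), so it exerts no torque about the hole and angular momentum m v r is conserved.
v₂ = v₁ r₁ / r₂ = (0.953)(1.68) / (0.906) = 1.767 m/s.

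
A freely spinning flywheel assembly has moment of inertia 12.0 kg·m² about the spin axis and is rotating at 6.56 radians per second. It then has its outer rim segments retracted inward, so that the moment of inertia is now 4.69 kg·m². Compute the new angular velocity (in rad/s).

ω₂ ≈ 16.8 rad/s

Angular momentum about the spin axis is conserved since the torque about it is zero.
ω₂ = I₁ω₁ / I₂ = (12.00)(6.56 rad/s) / (4.690) = 16.78 rad/s.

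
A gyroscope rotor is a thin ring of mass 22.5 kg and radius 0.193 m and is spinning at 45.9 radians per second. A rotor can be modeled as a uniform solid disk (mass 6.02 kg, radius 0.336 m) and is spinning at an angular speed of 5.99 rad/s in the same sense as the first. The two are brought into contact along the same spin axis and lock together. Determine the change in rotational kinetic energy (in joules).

No external torque acts about the common axis, so total angular momentum is conserved.
Moments of inertia: I_A = (22.5)(0.193)² = 0.8381 kg·m²; I_B = ½(6.02)(0.336)² = 0.3398 kg·m².
Taking A's sense as positive: L = (0.8381)(45.9) + (0.3398)(5.99) = 40.50 kg·m²·rad/s.
Combined I = 0.8381 + 0.3398 = 1.178 kg·m².
ω_f = L / I = 40.50 / 1.178 = 34.39 rad/s.
KE_i = ½ΣIω² = 889.0 J; KE_f = ½(1.178)(34.39)² = 696.4 J.

ΔKE ≈ -193 J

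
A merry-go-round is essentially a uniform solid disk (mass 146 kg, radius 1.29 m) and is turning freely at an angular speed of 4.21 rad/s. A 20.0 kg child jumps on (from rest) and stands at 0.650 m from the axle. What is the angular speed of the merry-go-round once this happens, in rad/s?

ω_f ≈ 3.94 rad/s

The added mass arrives with no angular momentum about the axle, and any external torque about the axle is negligible, so the system's angular momentum is conserved.
I_p = ½(146)(1.29)² = 121.5 kg·m².
Added inertia Σmr² = (20.0)(0.650)² = 8.450 kg·m²; I_f = 121.5 + 8.450 = 129.9 kg·m².
ω_f = I_p ω_i / I_f = (121.5)(4.21) / 129.9 = 3.936 rad/s.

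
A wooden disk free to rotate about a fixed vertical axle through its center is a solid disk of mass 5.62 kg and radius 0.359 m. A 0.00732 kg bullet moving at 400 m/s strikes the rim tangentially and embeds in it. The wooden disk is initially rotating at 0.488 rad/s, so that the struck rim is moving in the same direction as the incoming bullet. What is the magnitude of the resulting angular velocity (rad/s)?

|ω_f| ≈ 3.38 rad/s

About the axle the impulsive forces during the collision are internal, so angular momentum about that axis is conserved.
I_p = ½(5.62)(0.359)² = 0.3622 kg·m². Taking the sense of the bullet's angular momentum as positive, L_{bullet} = m v R = (0.00732)(400)(0.359) = 1.051 kg·m²/s.
L_i = +I_p ω_p + m v R = +(0.3622)(0.488) + 1.051 = 1.228 kg·m²/s.
After sticking, I_f = I_p + m R² = 0.3622 + (0.00732)(0.359)² = 0.3631 kg·m².
ω_f = L_i / I_f = 1.228 / 0.3631 = 3.382 rad/s.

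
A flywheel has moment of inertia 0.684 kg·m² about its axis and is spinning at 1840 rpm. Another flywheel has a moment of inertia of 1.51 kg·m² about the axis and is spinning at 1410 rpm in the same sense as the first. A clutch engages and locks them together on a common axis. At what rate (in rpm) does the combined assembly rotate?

|ω_f| ≈ 1540 rpm

No external torque acts about the common axis, so total angular momentum is conserved.
Taking A's sense as positive: L = (0.6840)(1840) + (1.510)(1410) = 3388 kg·m²·rpm.
Combined I = 0.6840 + 1.510 = 2.194 kg·m².
ω_f = L / I = 3388 / 2.194 = 1544 rpm.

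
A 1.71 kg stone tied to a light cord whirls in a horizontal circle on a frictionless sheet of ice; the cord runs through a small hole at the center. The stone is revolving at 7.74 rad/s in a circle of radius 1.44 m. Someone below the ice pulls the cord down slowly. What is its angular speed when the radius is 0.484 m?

ω₂ ≈ 68.5 rad/s

The constraining force is radial, so m r² ω about the center is conserved.
ω₂ = ω₁ (r₁/r₂)² = (7.74)(1.44/0.484)² = 68.51 rad/s.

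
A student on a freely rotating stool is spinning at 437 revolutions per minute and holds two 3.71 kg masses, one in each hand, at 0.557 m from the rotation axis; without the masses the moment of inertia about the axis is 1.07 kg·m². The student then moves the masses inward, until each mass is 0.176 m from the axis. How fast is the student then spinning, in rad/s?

ω₂ ≈ 119 rad/s

Angular momentum about the spin axis is conserved since the torque about it is zero.
I₁ = 1.07 + 2(3.71)(0.557)² = 3.372 kg·m²; I₂ = 1.07 + 2(3.71)(0.176)² = 1.300 kg·m².
ω₂ = I₁ω₁ / I₂ = (3.372)(437 rpm) / (1.300) = 1134 rpm = 118.7 rad/s.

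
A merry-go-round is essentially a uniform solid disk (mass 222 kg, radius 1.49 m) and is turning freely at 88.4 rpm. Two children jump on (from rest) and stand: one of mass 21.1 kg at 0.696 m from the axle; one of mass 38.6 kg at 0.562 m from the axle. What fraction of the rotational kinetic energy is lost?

fraction ≈ 0.0834

No external torque acts about the axle; L_before = L_after.
I_p = ½(222)(1.49)² = 246.4 kg·m².
Added inertia Σmr² = (21.1)(0.696)² + (38.6)(0.562)² = 22.41 kg·m²; I_f = 246.4 + 22.41 = 268.8 kg·m².
ω_f = I_p ω_i / I_f = (246.4)(88.4) / 268.8 = 81.03 rpm.
KE_i = ½(246.4)(9.257 rad/s)² = 10560 J; KE_f = ½(268.8)(8.485)² = 9679 J.
Fraction lost = 0.08337.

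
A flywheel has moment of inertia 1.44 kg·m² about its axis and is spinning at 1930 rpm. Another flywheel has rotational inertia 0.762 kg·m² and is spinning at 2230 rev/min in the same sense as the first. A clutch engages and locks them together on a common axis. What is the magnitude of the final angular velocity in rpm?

The coupling torques are internal; angular momentum about the shared axis is conserved.
Taking A's sense as positive: L = (1.440)(1930) + (0.7620)(2230) = 4478 kg·m²·rpm.
Combined I = 1.440 + 0.7620 = 2.202 kg·m².
ω_f = L / I = 4478 / 2.202 = 2034 rpm.

|ω_f| ≈ 2030 rpm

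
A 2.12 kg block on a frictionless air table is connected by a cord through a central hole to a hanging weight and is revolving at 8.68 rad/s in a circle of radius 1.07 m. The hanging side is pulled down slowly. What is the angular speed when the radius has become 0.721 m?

No torque about the axis ⇒ m r₁² ω₁ = m r₂² ω₂.
ω₂ = ω₁ (r₁/r₂)² = (8.68)(1.07/0.721)² = 19.12 rad/s.

ω₂ ≈ 19.1 rad/s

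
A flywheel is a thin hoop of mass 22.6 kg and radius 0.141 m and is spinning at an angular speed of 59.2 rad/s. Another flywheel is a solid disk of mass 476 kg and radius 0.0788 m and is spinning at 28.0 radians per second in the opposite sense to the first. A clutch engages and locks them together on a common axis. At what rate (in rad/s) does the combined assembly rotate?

The coupling torques are internal; angular momentum about the shared axis is conserved.
Moments of inertia: I_A = (22.6)(0.141)² = 0.4493 kg·m²; I_B = ½(476)(0.0788)² = 1.478 kg·m².
Taking A's sense as positive: L = (0.4493)(59.2) − (1.478)(28.0) = -14.78 kg·m²·rad/s.
Combined I = 0.4493 + 1.478 = 1.927 kg·m².
ω_f = L / I = -14.78 / 1.927 = -7.670 rad/s.

|ω_f| ≈ 7.67 rad/s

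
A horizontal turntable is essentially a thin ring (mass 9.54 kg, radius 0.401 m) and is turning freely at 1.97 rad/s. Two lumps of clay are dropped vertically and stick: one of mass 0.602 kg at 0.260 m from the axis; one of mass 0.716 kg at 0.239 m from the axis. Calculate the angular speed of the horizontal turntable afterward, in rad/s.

No external torque acts about the axis; L_before = L_after.
I_p = (9.54)(0.401)² = 1.534 kg·m².
Added inertia Σmr² = (0.602)(0.260)² + (0.716)(0.239)² = 0.08159 kg·m²; I_f = 1.534 + 0.08159 = 1.616 kg·m².
ω_f = I_p ω_i / I_f = (1.534)(1.97) / 1.616 = 1.871 rad/s.

ω_f ≈ 1.87 rad/s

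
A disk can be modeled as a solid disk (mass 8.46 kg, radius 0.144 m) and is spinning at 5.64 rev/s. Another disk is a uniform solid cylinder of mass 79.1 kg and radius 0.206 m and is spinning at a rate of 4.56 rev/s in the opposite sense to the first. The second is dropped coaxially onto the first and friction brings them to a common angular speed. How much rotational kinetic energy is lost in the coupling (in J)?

ΔKE lost ≈ 171 J

No external torque acts about the common axis, so total angular momentum is conserved.
Moments of inertia: I_A = ½(8.46)(0.144)² = 0.08771 kg·m²; I_B = ½(79.1)(0.206)² = 1.678 kg·m².
Taking A's sense as positive: L = (0.08771)(5.64) − (1.678)(4.56) = -7.159 kg·m²·rev/s.
Combined I = 0.08771 + 1.678 = 1.766 kg·m².
ω_f = L / I = -7.159 / 1.766 = -4.053 rev/s.
KE_i = ½ΣIω² = 743.9 J; KE_f = ½(1.766)(25.47)² = 572.8 J.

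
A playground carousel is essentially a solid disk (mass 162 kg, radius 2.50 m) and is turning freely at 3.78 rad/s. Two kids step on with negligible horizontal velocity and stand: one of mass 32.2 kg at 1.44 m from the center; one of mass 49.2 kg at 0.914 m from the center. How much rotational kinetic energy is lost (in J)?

The added mass arrives with no angular momentum about the center, and any external torque about the center is negligible, so the system's angular momentum is conserved.
I_p = ½(162)(2.50)² = 506.2 kg·m².
Added inertia Σmr² = (32.2)(1.44)² + (49.2)(0.914)² = 107.9 kg·m²; I_f = 506.2 + 107.9 = 614.1 kg·m².
ω_f = I_p ω_i / I_f = (506.2)(3.78) / 614.1 = 3.116 rad/s.
KE_i = ½(506.2)(3.780 rad/s)² = 3617 J; KE_f = ½(614.1)(3.116)² = 2981 J.

energy lost ≈ 635 J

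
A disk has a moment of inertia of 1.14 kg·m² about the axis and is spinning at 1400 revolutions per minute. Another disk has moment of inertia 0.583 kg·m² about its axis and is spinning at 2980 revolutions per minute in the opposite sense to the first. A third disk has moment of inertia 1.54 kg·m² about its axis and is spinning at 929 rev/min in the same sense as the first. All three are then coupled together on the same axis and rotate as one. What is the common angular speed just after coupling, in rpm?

|ω_f| ≈ 395 rpm

The coupling torques are internal; angular momentum about the shared axis is conserved.
Taking A's sense as positive: L = (1.140)(1400) − (0.5830)(2980) + (1.540)(929) = 1289 kg·m²·rpm.
Combined I = 1.140 + 0.5830 + 1.540 = 3.263 kg·m².
ω_f = L / I = 1289 / 3.263 = 395.1 rpm.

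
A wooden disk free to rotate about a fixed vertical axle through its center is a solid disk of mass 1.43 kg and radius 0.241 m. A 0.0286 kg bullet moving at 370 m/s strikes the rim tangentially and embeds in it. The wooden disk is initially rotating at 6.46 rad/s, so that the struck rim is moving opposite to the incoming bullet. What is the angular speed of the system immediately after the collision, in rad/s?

About the axle the impulsive forces during the collision are internal, so angular momentum about that axis is conserved.
I_p = ½(1.43)(0.241)² = 0.04153 kg·m². Taking the sense of the bullet's angular momentum as positive, L_{bullet} = m v R = (0.0286)(370)(0.241) = 2.550 kg·m²/s.
L_i = −I_p ω_p + m v R = −(0.04153)(6.46) + 2.550 = 2.282 kg·m²/s.
After sticking, I_f = I_p + m R² = 0.04153 + (0.0286)(0.241)² = 0.04319 kg·m².
ω_f = L_i / I_f = 2.282 / 0.04319 = 52.84 rad/s.

|ω_f| ≈ 52.8 rad/s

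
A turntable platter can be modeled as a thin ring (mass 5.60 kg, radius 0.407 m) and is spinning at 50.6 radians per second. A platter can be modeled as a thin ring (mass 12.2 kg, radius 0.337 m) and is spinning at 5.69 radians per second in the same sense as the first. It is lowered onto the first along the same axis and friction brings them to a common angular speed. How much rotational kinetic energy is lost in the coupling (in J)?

ΔKE lost ≈ 560 J

No external torque acts about the common axis, so total angular momentum is conserved.
Moments of inertia: I_A = (5.60)(0.407)² = 0.9276 kg·m²; I_B = (12.2)(0.337)² = 1.386 kg·m².
Taking A's sense as positive: L = (0.9276)(50.6) + (1.386)(5.69) = 54.82 kg·m²·rad/s.
Combined I = 0.9276 + 1.386 = 2.313 kg·m².
ω_f = L / I = 54.82 / 2.313 = 23.70 rad/s.
KE_i = ½ΣIω² = 1210 J; KE_f = ½(2.313)(23.70)² = 649.6 J.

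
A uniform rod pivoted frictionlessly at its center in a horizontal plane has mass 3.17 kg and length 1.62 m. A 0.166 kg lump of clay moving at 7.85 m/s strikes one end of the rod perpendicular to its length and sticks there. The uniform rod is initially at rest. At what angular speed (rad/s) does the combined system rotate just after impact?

|ω_f| ≈ 1.32 rad/s

The axle reaction passes through the pivot and exerts no torque about it; angular momentum about the pivot is conserved through the impact.
I_p = (1/12)(3.17)(1.62)² = 0.6933 kg·m². Taking the sense of the lump of clay's angular momentum as positive, L_{lump} = m v R = (0.166)(7.85)(1.62/2) = 1.056 kg·m²/s.
L_i = 0 + 1.056 = 1.056 kg·m²/s.
After sticking, I_f = I_p + m R² = 0.6933 + (0.166)(1.62/2)² = 0.8022 kg·m².
ω_f = L_i / I_f = 1.056 / 0.8022 = 1.316 rad/s.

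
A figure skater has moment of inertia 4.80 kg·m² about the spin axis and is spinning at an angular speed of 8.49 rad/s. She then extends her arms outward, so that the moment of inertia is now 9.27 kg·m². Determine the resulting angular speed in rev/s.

No external torque acts about the spin axis, so angular momentum is conserved.
ω₂ = I₁ω₁ / I₂ = (4.800)(8.49 rad/s) / (9.270) = 4.396 rad/s = 0.6997 rev/s.

ω₂ ≈ 0.700 rev/s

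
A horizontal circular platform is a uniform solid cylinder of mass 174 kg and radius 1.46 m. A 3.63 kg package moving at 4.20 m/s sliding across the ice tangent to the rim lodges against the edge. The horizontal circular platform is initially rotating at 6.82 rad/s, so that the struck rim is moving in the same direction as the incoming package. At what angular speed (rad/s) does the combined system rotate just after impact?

|ω_f| ≈ 6.66 rad/s

About the central axle the impulsive forces during the collision are internal, so angular momentum about that axis is conserved.
I_p = ½(174)(1.46)² = 185.4 kg·m². Taking the sense of the package's angular momentum as positive, L_{package} = m v R = (3.63)(4.20)(1.46) = 22.26 kg·m²/s.
L_i = +I_p ω_p + m v R = +(185.4)(6.82) + 22.26 = 1287 kg·m²/s.
After sticking, I_f = I_p + m R² = 185.4 + (3.63)(1.46)² = 193.2 kg·m².
ω_f = L_i / I_f = 1287 / 193.2 = 6.662 rad/s.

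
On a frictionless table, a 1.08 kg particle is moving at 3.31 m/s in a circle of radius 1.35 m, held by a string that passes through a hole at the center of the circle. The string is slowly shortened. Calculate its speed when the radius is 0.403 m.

v₂ ≈ 11.1 m/s

The only horizontal force on the mass is along the cord (radial), so it exerts no torque about the hole and angular momentum m v r is conserved.
v₂ = v₁ r₁ / r₂ = (3.31)(1.35) / (0.403) = 11.09 m/s.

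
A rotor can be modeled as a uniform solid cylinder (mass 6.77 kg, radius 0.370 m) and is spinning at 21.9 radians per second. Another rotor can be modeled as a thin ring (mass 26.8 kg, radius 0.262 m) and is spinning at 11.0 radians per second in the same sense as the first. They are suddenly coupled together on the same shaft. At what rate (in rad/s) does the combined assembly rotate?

The coupling torques are internal; angular momentum about the shared axis is conserved.
Moments of inertia: I_A = ½(6.77)(0.370)² = 0.4634 kg·m²; I_B = (26.8)(0.262)² = 1.840 kg·m².
Taking A's sense as positive: L = (0.4634)(21.9) + (1.840)(11.0) = 30.38 kg·m²·rad/s.
Combined I = 0.4634 + 1.840 = 2.303 kg·m².
ω_f = L / I = 30.38 / 2.303 = 13.19 rad/s.

|ω_f| ≈ 13.2 rad/s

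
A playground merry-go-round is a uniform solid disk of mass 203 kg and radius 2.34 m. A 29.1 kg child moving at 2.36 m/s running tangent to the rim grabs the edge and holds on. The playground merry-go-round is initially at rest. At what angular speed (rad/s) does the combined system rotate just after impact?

About the axle the impulsive forces during the collision are internal, so angular momentum about that axis is conserved.
I_p = ½(203)(2.34)² = 555.8 kg·m². Taking the sense of the child's angular momentum as positive, L_{child} = m v R = (29.1)(2.36)(2.34) = 160.7 kg·m²/s.
L_i = 0 + 160.7 = 160.7 kg·m²/s.
After sticking, I_f = I_p + m R² = 555.8 + (29.1)(2.34)² = 715.1 kg·m².
ω_f = L_i / I_f = 160.7 / 715.1 = 0.2247 rad/s.

|ω_f| ≈ 0.225 rad/s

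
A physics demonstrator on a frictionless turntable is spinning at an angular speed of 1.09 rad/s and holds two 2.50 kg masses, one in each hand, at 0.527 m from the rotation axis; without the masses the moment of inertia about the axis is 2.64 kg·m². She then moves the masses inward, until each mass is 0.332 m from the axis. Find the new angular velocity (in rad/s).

With no external torque about the axis, L is conserved: I₁ω₁ = I₂ω₂.
I₁ = 2.64 + 2(2.50)(0.527)² = 4.029 kg·m²; I₂ = 2.64 + 2(2.50)(0.332)² = 3.191 kg·m².
ω₂ = I₁ω₁ / I₂ = (4.029)(1.09 rad/s) / (3.191) = 1.376 rad/s.

ω₂ ≈ 1.38 rad/s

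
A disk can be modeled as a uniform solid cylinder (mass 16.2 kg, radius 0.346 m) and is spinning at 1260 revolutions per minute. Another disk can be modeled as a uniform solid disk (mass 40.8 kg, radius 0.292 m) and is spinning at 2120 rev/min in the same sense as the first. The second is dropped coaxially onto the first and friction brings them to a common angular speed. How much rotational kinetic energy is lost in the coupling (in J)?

The coupling torques are internal; angular momentum about the shared axis is conserved.
Moments of inertia: I_A = ½(16.2)(0.346)² = 0.9697 kg·m²; I_B = ½(40.8)(0.292)² = 1.739 kg·m².
Taking A's sense as positive: L = (0.9697)(1260) + (1.739)(2120) = 4909 kg·m²·rpm.
Combined I = 0.9697 + 1.739 = 2.709 kg·m².
ω_f = L / I = 4909 / 2.709 = 1812 rpm.
KE_i = ½ΣIω² = 51310 J; KE_f = ½(2.709)(189.8)² = 48780 J.

ΔKE lost ≈ 2520 J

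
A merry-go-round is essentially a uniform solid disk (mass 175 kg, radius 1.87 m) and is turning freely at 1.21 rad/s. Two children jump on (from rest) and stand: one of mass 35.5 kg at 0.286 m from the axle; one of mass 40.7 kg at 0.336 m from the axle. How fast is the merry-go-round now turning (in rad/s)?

ω_f ≈ 1.18 rad/s

The added mass arrives with no angular momentum about the axle, and any external torque about the axle is negligible, so the system's angular momentum is conserved.
I_p = ½(175)(1.87)² = 306.0 kg·m².
Added inertia Σmr² = (35.5)(0.286)² + (40.7)(0.336)² = 7.499 kg·m²; I_f = 306.0 + 7.499 = 313.5 kg·m².
ω_f = I_p ω_i / I_f = (306.0)(1.21) / 313.5 = 1.181 rad/s.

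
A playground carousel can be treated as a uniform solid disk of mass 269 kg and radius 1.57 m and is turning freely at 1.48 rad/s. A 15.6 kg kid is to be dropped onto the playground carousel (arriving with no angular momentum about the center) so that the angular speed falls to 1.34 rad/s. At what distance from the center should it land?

The added mass arrives with no angular momentum about the center, and any external torque about the center is negligible, so the system's angular momentum is conserved.
I_p = ½(269)(1.57)² = 331.5 kg·m².
I_p ω_i = (I_p + m r²) ω_f ⇒ m r² = I_p(ω_i/ω_f − 1) = 331.5(1.48/1.34 − 1) = 34.64 kg·m².
r = √(34.64/15.6) = 1.490 m.

r ≈ 1.49 m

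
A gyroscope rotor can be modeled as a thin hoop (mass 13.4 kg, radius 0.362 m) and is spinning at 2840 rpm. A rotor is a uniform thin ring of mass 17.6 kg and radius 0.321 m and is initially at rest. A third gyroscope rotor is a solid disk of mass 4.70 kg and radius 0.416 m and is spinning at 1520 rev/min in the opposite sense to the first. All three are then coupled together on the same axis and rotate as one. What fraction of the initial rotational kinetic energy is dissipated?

The coupling torques are internal; angular momentum about the shared axis is conserved.
Moments of inertia: I_A = (13.4)(0.362)² = 1.756 kg·m²; I_B = (17.6)(0.321)² = 1.814 kg·m²; I_C = ½(4.70)(0.416)² = 0.4067 kg·m².
Taking A's sense as positive: L = (1.756)(2840) − (0.4067)(1520) = 4369 kg·m²·rpm.
Combined I = 1.756 + 1.814 + 0.4067 = 3.976 kg·m².
ω_f = L / I = 4369 / 3.976 = 1099 rpm.
KE_i = ½ΣIω² = 82810 J; KE_f = ½(3.976)(115.1)² = 26320 J.
Fraction dissipated = (KE_i − KE_f)/KE_i = 0.6822.

fraction ≈ 0.682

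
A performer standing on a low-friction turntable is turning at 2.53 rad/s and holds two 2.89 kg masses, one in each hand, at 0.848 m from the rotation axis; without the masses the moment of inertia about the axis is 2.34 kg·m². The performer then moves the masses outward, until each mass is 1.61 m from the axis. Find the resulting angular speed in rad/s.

ω₂ ≈ 0.949 rad/s

No external torque acts about the spin axis, so angular momentum is conserved.
I₁ = 2.34 + 2(2.89)(0.848)² = 6.496 kg·m²; I₂ = 2.34 + 2(2.89)(1.61)² = 17.32 kg·m².
ω₂ = I₁ω₁ / I₂ = (6.496)(2.53 rad/s) / (17.32) = 0.9488 rad/s.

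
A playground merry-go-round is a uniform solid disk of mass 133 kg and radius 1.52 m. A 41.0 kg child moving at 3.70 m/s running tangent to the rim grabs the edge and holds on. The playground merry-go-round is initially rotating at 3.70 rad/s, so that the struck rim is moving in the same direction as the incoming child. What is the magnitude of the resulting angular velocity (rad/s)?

|ω_f| ≈ 3.22 rad/s

The axle reaction passes through the axle and exerts no torque about it; angular momentum about the axle is conserved through the impact.
I_p = ½(133)(1.52)² = 153.6 kg·m². Taking the sense of the child's angular momentum as positive, L_{child} = m v R = (41.0)(3.70)(1.52) = 230.6 kg·m²/s.
L_i = +I_p ω_p + m v R = +(153.6)(3.70) + 230.6 = 799.1 kg·m²/s.
After sticking, I_f = I_p + m R² = 153.6 + (41.0)(1.52)² = 248.4 kg·m².
ω_f = L_i / I_f = 799.1 / 248.4 = 3.217 rad/s.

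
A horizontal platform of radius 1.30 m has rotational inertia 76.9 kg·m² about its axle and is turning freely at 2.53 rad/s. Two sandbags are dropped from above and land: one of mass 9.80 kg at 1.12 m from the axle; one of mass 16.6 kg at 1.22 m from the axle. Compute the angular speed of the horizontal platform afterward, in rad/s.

ω_f ≈ 1.71 rad/s

The added mass arrives with no angular momentum about the axle, and any external torque about the axle is negligible, so the system's angular momentum is conserved.
Added inertia Σmr² = (9.80)(1.12)² + (16.6)(1.22)² = 37.00 kg·m²; I_f = 76.90 + 37.00 = 113.9 kg·m².
ω_f = I_p ω_i / I_f = (76.90)(2.53) / 113.9 = 1.708 rad/s.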